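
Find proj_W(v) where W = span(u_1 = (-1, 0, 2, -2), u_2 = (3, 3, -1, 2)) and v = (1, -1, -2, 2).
proj_W(v) = (4/7, -9/14, -31/14, 2)

Set up U = [u_1 | ... | u_2] ∈ R^(4×2). The projector onto W = col(U) is P = U (U^T U)^(-1) U^T.
Compute U^T U =
  [9, -9]
  [-9, 23],
and U^T v = (-9, 6).
Solve U^T U · c = U^T v for the coefficients: c = (-17/14, -3/14). The projection is proj_W(v) = U c.
Check: (v - proj_W(v)) · u_1 = 0  (should be 0).
Check: (v - proj_W(v)) · u_2 = 0  (should be 0).
Result: proj_W(v) = (4/7, -9/14, -31/14, 2).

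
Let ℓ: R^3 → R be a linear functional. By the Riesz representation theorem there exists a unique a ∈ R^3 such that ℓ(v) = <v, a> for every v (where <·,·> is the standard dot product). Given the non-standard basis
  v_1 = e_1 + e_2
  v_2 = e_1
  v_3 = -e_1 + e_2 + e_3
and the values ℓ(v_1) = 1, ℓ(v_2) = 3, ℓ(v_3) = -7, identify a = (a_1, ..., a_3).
a = (3, -2, -2)

Write a = (a_1, ..., a_3) in the standard basis. For each basis vector v_i, ℓ(v_i) = <v_i, a> is a linear equation in the a_j's. Collect the n equations into a matrix system V a = ℓ, where row i of V is v_i (expressed in the standard basis). Since V is invertible (lower-triangular with 1s on the diagonal, up to permutation), solve by back-substitution:
  V =
[[1, 1, 0],
 [1, 0, 0],
 [-1, 1, 1]]
  V a = (1, 3, -7)
Solving gives a = (3, -2, -2).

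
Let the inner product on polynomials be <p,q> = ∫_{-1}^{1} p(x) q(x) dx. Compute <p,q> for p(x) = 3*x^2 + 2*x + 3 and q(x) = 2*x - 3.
<p,q> = -64/3

Expand the product: p(x)·q(x) = 6*x^3 - 5*x^2 - 9.
∫_{-1}^{1} of each monomial x^k gives [2/(k+1) if k even, 0 if k odd]. Integrating term-by-term (or equivalently evaluating the antiderivative F(x) = 3*x^4/2 - 5*x^3/3 - 9*x at the endpoints):
  F(1) − F(−1) = -55/6 − (73/6) = -64/3.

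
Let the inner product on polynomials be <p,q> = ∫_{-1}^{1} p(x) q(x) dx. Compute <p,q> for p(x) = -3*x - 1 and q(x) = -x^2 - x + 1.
<p,q> = 2/3

Expand the product: p(x)·q(x) = 3*x^3 + 4*x^2 - 2*x - 1.
∫_{-1}^{1} of each monomial x^k gives [2/(k+1) if k even, 0 if k odd]. Integrating term-by-term (or equivalently evaluating the antiderivative F(x) = 3*x^4/4 + 4*x^3/3 - x^2 - x at the endpoints):
  F(1) − F(−1) = 1/12 − (-7/12) = 2/3.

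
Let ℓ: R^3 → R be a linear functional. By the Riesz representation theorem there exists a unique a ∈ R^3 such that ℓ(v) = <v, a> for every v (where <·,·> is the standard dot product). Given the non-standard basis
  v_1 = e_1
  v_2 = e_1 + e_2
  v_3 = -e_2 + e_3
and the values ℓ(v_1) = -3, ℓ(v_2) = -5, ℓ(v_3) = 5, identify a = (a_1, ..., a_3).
a = (-3, -2, 3)

Write a = (a_1, ..., a_3) in the standard basis. For each basis vector v_i, ℓ(v_i) = <v_i, a> is a linear equation in the a_j's. Collect the n equations into a matrix system V a = ℓ, where row i of V is v_i (expressed in the standard basis). Since V is invertible (lower-triangular with 1s on the diagonal, up to permutation), solve by back-substitution:
  V =
[[1, 0, 0],
 [1, 1, 0],
 [0, -1, 1]]
  V a = (-3, -5, 5)
Solving gives a = (-3, -2, 3).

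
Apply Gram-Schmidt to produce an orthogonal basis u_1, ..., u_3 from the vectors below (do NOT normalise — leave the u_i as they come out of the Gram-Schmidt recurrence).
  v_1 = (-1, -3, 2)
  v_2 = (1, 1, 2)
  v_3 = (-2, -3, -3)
Orthogonal basis:
  u_1 = (-1, -3, 2)
  u_2 = (1, 1, 2)
  u_3 = (4/21, -2/21, -1/21)

Apply the Gram-Schmidt recurrence
  u_1 = v_1
  u_i = v_i − Σ_{j<i} ((v_i · u_j) / (u_j · u_j)) · u_j.

Step by step this gives:
  u_1 = (-1, -3, 2)
  u_2 = (1, 1, 2)
  u_3 = (4/21, -2/21, -1/21)

Orthogonality check:
  u_2 · u_1 = 0 (should be 0)
  u_3 · u_1 = 0 (should be 0)
  u_3 · u_2 = 0 (should be 0)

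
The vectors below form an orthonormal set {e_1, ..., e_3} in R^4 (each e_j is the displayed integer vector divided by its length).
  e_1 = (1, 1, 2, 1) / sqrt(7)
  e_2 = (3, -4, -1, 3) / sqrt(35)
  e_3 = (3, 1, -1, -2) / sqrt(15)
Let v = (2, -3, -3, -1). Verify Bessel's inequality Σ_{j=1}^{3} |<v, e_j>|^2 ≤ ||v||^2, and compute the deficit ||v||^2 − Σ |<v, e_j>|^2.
Σ |<v, e_j>|^2 = 68/3; ||v||^2 = 23; deficit = 1/3

Write each e_j = u_j / sqrt(<u_j, u_j>) where u_j is the displayed integer vector. Then <v, e_j> = <v, u_j> / sqrt(<u_j, u_j>), so |<v, e_j>|^2 = <v, u_j>^2 / <u_j, u_j>.
Coefficients: <v, e_1> = -8/sqrt(7), <v, e_2> = 18/sqrt(35), <v, e_3> = 8/sqrt(15).
Square and sum: Σ |<v, e_j>|^2 = 68/3.
Compute ||v||^2 = v·v = 23.
Deficit = 23 − 68/3 = 1/3 ≥ 0, confirming Bessel's inequality. (The deficit equals ||v − Σ <v,e_j> e_j||^2, the squared distance from v to span{e_j}.)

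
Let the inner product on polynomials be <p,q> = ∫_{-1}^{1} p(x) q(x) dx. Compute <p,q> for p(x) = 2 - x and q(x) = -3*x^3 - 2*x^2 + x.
<p,q> = -32/15

Expand the product: p(x)·q(x) = 3*x^4 - 4*x^3 - 5*x^2 + 2*x.
∫_{-1}^{1} of each monomial x^k gives [2/(k+1) if k even, 0 if k odd]. Integrating term-by-term (or equivalently evaluating the antiderivative F(x) = 3*x^5/5 - x^4 - 5*x^3/3 + x^2 at the endpoints):
  F(1) − F(−1) = -16/15 − (16/15) = -32/15.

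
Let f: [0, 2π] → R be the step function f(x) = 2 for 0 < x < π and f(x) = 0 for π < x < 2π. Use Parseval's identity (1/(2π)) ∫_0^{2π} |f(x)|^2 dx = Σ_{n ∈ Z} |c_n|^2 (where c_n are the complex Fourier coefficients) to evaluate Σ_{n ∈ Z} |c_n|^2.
Σ |c_n|^2 = 2

Parseval equates the L^2 energy of f (normalised by 1/(2π)) with the ℓ^2 sum of its Fourier coefficients: (1/(2π)) ∫_0^{2π} |f|^2 = Σ |c_n|^2.
Compute the left side: (1/(2π)) [∫_0^π 2^2 dx + ∫_π^{2π} 0^2 dx] = (1/(2π)) · (4π + 0π) = (4 + 0)/2 = 2.
So Σ_{n ∈ Z} |c_n|^2 = 2.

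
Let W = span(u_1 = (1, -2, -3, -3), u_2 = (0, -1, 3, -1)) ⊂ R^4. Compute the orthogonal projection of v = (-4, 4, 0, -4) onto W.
proj_W(v) = (0, 0, 0, 0)

Set up U = [u_1 | ... | u_2] ∈ R^(4×2). The projector onto W = col(U) is P = U (U^T U)^(-1) U^T.
Compute U^T U =
  [23, -4]
  [-4, 11],
and U^T v = (0, 0).
Solve U^T U · c = U^T v for the coefficients: c = (0, 0). The projection is proj_W(v) = U c.
Check: (v - proj_W(v)) · u_1 = 0  (should be 0).
Check: (v - proj_W(v)) · u_2 = 0  (should be 0).
Result: proj_W(v) = (0, 0, 0, 0).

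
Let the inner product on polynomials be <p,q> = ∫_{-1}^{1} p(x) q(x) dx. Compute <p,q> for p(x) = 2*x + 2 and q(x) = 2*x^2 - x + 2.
<p,q> = 28/3

Expand the product: p(x)·q(x) = 4*x^3 + 2*x^2 + 2*x + 4.
∫_{-1}^{1} of each monomial x^k gives [2/(k+1) if k even, 0 if k odd]. Integrating term-by-term (or equivalently evaluating the antiderivative F(x) = x^4 + 2*x^3/3 + x^2 + 4*x at the endpoints):
  F(1) − F(−1) = 20/3 − (-8/3) = 28/3.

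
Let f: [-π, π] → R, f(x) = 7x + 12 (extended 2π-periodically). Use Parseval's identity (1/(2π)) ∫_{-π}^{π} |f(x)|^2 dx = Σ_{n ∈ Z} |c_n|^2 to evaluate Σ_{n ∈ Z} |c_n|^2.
Σ |c_n|^2 = 49π^2/3 + 144

Expand and integrate term by term over [-π, π]:
  ∫ (7x)^2 dx = 49·(2π^3/3); ∫ 2·7·(12)·x dx = 0 (odd integrand); ∫ 12^2 dx = 144·2π.
So (1/(2π)) ∫_{-π}^{π} (7x + 12)^2 dx = 49π^2/3 + 144 = 49π^2/3 + 144.
Parseval ⇒ Σ |c_n|^2 = 49π^2/3 + 144.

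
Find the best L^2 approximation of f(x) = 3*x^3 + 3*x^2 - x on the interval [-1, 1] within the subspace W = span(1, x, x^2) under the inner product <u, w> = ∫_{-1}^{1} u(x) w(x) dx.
g(x) = 3*x^2 + 4*x/5

The best approximation g ∈ W is the orthogonal projection of f onto W. Writing g = a_0 + a_1 x + a_2 x^2, the coefficients solve the normal equations G · a = b where
  G_{ij} = <φ_i, φ_j> and b_i = <f, φ_i>, with φ_0 = 1, φ_1 = x, φ_2 = x^2.
G =
  [2, 0, 2/3]
  [0, 2/3, 0]
  [2/3, 0, 2/5],
b = (2, 8/15, 6/5).
Solving gives a_0 = 0, a_1 = 4/5, a_2 = 3, so
  g(x) = 3*x^2 + 4*x/5.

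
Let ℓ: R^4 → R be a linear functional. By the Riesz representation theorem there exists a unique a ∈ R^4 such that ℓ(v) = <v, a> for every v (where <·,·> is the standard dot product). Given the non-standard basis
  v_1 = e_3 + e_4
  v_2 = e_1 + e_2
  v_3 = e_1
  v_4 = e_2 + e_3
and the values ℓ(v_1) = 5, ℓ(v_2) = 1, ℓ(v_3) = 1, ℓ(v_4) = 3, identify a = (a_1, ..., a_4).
a = (1, 0, 3, 2)

Write a = (a_1, ..., a_4) in the standard basis. For each basis vector v_i, ℓ(v_i) = <v_i, a> is a linear equation in the a_j's. Collect the n equations into a matrix system V a = ℓ, where row i of V is v_i (expressed in the standard basis). Since V is invertible (lower-triangular with 1s on the diagonal, up to permutation), solve by back-substitution:
  V =
[[0, 0, 1, 1],
 [1, 1, 0, 0],
 [1, 0, 0, 0],
 [0, 1, 1, 0]]
  V a = (5, 1, 1, 3)
Solving gives a = (1, 0, 3, 2).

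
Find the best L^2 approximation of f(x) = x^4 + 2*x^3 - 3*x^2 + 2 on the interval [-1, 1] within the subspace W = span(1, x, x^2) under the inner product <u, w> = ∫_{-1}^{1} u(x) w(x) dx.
g(x) = -15*x^2/7 + 6*x/5 + 67/35

The best approximation g ∈ W is the orthogonal projection of f onto W. Writing g = a_0 + a_1 x + a_2 x^2, the coefficients solve the normal equations G · a = b where
  G_{ij} = <φ_i, φ_j> and b_i = <f, φ_i>, with φ_0 = 1, φ_1 = x, φ_2 = x^2.
G =
  [2, 0, 2/3]
  [0, 2/3, 0]
  [2/3, 0, 2/5],
b = (12/5, 4/5, 44/105).
Solving gives a_0 = 67/35, a_1 = 6/5, a_2 = -15/7, so
  g(x) = -15*x^2/7 + 6*x/5 + 67/35.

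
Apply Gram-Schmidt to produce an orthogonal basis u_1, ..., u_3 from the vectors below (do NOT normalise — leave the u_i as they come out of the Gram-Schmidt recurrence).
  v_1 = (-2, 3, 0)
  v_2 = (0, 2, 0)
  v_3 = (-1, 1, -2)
Orthogonal basis:
  u_1 = (-2, 3, 0)
  u_2 = (12/13, 8/13, 0)
  u_3 = (0, 0, -2)

Apply the Gram-Schmidt recurrence
  u_1 = v_1
  u_i = v_i − Σ_{j<i} ((v_i · u_j) / (u_j · u_j)) · u_j.

Step by step this gives:
  u_1 = (-2, 3, 0)
  u_2 = (12/13, 8/13, 0)
  u_3 = (0, 0, -2)

Orthogonality check:
  u_2 · u_1 = 0 (should be 0)
  u_3 · u_1 = 0 (should be 0)
  u_3 · u_2 = 0 (should be 0)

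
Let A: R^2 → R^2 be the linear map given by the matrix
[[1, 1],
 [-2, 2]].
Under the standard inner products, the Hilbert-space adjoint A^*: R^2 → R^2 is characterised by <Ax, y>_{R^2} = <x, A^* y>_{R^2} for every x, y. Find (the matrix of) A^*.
A^* = A^T =
[[1, -2],
 [1, 2]]

For real matrices with standard dot products, the defining identity <Ax, y> = <x, A^* y> gives (Ax)^T y = x^T (A^*) y, i.e. x^T A^T y = x^T (A^*) y. Since this holds for all x, y, we must have A^* = A^T. Therefore
A^* =
[[1, -2],
 [1, 2]].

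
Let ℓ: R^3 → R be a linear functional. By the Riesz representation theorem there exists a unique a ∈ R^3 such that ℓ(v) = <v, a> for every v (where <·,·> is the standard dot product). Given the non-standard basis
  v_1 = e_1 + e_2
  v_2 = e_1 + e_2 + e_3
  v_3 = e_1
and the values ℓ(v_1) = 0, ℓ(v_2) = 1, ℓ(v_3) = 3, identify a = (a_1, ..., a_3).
a = (3, -3, 1)

Write a = (a_1, ..., a_3) in the standard basis. For each basis vector v_i, ℓ(v_i) = <v_i, a> is a linear equation in the a_j's. Collect the n equations into a matrix system V a = ℓ, where row i of V is v_i (expressed in the standard basis). Since V is invertible (lower-triangular with 1s on the diagonal, up to permutation), solve by back-substitution:
  V =
[[1, 1, 0],
 [1, 1, 1],
 [1, 0, 0]]
  V a = (0, 1, 3)
Solving gives a = (3, -3, 1).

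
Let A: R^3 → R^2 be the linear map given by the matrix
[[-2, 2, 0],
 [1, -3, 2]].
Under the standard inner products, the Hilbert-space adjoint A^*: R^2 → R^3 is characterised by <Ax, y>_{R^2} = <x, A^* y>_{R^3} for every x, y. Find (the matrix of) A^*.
A^* = A^T =
[[-2, 1],
 [2, -3],
 [0, 2]]

For real matrices with standard dot products, the defining identity <Ax, y> = <x, A^* y> gives (Ax)^T y = x^T (A^*) y, i.e. x^T A^T y = x^T (A^*) y. Since this holds for all x, y, we must have A^* = A^T. Therefore
A^* =
[[-2, 1],
 [2, -3],
 [0, 2]].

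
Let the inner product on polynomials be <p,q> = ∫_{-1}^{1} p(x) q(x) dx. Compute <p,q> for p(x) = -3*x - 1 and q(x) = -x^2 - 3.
<p,q> = 20/3

Expand the product: p(x)·q(x) = 3*x^3 + x^2 + 9*x + 3.
∫_{-1}^{1} of each monomial x^k gives [2/(k+1) if k even, 0 if k odd]. Integrating term-by-term (or equivalently evaluating the antiderivative F(x) = 3*x^4/4 + x^3/3 + 9*x^2/2 + 3*x at the endpoints):
  F(1) − F(−1) = 103/12 − (23/12) = 20/3.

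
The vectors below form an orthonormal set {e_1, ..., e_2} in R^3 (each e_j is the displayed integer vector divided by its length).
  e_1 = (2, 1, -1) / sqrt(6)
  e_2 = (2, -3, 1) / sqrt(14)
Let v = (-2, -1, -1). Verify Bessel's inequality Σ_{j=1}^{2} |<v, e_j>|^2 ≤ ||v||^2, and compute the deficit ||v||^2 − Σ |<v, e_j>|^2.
Σ |<v, e_j>|^2 = 62/21; ||v||^2 = 6; deficit = 64/21

Write each e_j = u_j / sqrt(<u_j, u_j>) where u_j is the displayed integer vector. Then <v, e_j> = <v, u_j> / sqrt(<u_j, u_j>), so |<v, e_j>|^2 = <v, u_j>^2 / <u_j, u_j>.
Coefficients: <v, e_1> = -4/sqrt(6), <v, e_2> = -2/sqrt(14).
Square and sum: Σ |<v, e_j>|^2 = 62/21.
Compute ||v||^2 = v·v = 6.
Deficit = 6 − 62/21 = 64/21 ≥ 0, confirming Bessel's inequality. (The deficit equals ||v − Σ <v,e_j> e_j||^2, the squared distance from v to span{e_j}.)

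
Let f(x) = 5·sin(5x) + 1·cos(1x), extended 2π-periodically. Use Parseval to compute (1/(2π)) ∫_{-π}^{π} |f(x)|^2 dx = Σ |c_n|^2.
Σ |c_n|^2 = 13

Expand |f|^2 and use orthogonality of {sin(nx), cos(mx)} on [-π, π]:
  ∫_{-π}^{π} sin(nx)^2 dx = π, ∫ cos(mx)^2 dx = π, and cross terms integrate to 0.
So ∫_{-π}^{π} f(x)^2 dx = 5^2 · π + 1^2 · π = (25 + 1)π.
Divide by 2π: (25 + 1)/2 = 13.
By Parseval, this equals Σ |c_n|^2.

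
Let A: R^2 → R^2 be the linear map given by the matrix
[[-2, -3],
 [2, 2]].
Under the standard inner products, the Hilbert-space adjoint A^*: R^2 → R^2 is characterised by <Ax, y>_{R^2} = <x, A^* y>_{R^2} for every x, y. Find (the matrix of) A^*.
A^* = A^T =
[[-2, 2],
 [-3, 2]]

For real matrices with standard dot products, the defining identity <Ax, y> = <x, A^* y> gives (Ax)^T y = x^T (A^*) y, i.e. x^T A^T y = x^T (A^*) y. Since this holds for all x, y, we must have A^* = A^T. Therefore
A^* =
[[-2, 2],
 [-3, 2]].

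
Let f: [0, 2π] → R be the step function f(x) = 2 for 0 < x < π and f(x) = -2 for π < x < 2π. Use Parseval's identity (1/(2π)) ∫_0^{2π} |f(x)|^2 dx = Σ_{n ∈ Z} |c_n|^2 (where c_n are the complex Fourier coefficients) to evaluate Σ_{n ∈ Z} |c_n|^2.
Σ |c_n|^2 = 4

Parseval equates the L^2 energy of f (normalised by 1/(2π)) with the ℓ^2 sum of its Fourier coefficients: (1/(2π)) ∫_0^{2π} |f|^2 = Σ |c_n|^2.
Compute the left side: (1/(2π)) [∫_0^π 2^2 dx + ∫_π^{2π} (-2)^2 dx] = (1/(2π)) · (4π + 4π) = (4 + 4)/2 = 4.
So Σ_{n ∈ Z} |c_n|^2 = 4.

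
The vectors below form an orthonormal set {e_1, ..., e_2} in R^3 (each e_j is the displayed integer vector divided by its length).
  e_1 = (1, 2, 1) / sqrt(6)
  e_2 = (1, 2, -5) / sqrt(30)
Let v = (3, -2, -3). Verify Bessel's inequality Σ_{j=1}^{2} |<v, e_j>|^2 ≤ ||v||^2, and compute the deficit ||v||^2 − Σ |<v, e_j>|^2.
Σ |<v, e_j>|^2 = 46/5; ||v||^2 = 22; deficit = 64/5

Write each e_j = u_j / sqrt(<u_j, u_j>) where u_j is the displayed integer vector. Then <v, e_j> = <v, u_j> / sqrt(<u_j, u_j>), so |<v, e_j>|^2 = <v, u_j>^2 / <u_j, u_j>.
Coefficients: <v, e_1> = -4/sqrt(6), <v, e_2> = 14/sqrt(30).
Square and sum: Σ |<v, e_j>|^2 = 46/5.
Compute ||v||^2 = v·v = 22.
Deficit = 22 − 46/5 = 64/5 ≥ 0, confirming Bessel's inequality. (The deficit equals ||v − Σ <v,e_j> e_j||^2, the squared distance from v to span{e_j}.)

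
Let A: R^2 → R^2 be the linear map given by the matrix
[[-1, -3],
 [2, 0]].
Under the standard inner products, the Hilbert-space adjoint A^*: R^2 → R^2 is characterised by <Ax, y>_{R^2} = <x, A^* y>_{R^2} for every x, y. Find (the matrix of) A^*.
A^* = A^T =
[[-1, 2],
 [-3, 0]]

For real matrices with standard dot products, the defining identity <Ax, y> = <x, A^* y> gives (Ax)^T y = x^T (A^*) y, i.e. x^T A^T y = x^T (A^*) y. Since this holds for all x, y, we must have A^* = A^T. Therefore
A^* =
[[-1, 2],
 [-3, 0]].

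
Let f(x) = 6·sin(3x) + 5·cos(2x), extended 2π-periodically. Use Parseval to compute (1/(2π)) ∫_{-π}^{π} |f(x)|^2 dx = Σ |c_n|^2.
Σ |c_n|^2 = 61/2

Expand |f|^2 and use orthogonality of {sin(nx), cos(mx)} on [-π, π]:
  ∫_{-π}^{π} sin(nx)^2 dx = π, ∫ cos(mx)^2 dx = π, and cross terms integrate to 0.
So ∫_{-π}^{π} f(x)^2 dx = 6^2 · π + 5^2 · π = (36 + 25)π.
Divide by 2π: (36 + 25)/2 = 61/2.
By Parseval, this equals Σ |c_n|^2.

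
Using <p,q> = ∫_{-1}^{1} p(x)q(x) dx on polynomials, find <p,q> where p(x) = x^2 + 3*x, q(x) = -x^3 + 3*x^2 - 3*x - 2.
<p,q> = -22/3

Expand the product: p(x)·q(x) = -x^5 + 6*x^3 - 11*x^2 - 6*x.
∫_{-1}^{1} of each monomial x^k gives [2/(k+1) if k even, 0 if k odd]. Integrating term-by-term (or equivalently evaluating the antiderivative F(x) = -x^6/6 + 3*x^4/2 - 11*x^3/3 - 3*x^2 at the endpoints):
  F(1) − F(−1) = -16/3 − (2) = -22/3.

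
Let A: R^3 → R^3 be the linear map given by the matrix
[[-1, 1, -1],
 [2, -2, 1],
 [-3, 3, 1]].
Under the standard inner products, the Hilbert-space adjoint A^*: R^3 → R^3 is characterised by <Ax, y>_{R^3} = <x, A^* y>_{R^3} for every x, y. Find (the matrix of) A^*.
A^* = A^T =
[[-1, 2, -3],
 [1, -2, 3],
 [-1, 1, 1]]

For real matrices with standard dot products, the defining identity <Ax, y> = <x, A^* y> gives (Ax)^T y = x^T (A^*) y, i.e. x^T A^T y = x^T (A^*) y. Since this holds for all x, y, we must have A^* = A^T. Therefore
A^* =
[[-1, 2, -3],
 [1, -2, 3],
 [-1, 1, 1]].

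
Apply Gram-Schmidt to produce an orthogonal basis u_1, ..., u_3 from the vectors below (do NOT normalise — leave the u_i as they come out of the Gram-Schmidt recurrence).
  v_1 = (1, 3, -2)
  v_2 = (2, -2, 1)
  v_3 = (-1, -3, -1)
Orthogonal basis:
  u_1 = (1, 3, -2)
  u_2 = (17/7, -5/7, 1/7)
  u_3 = (-4/15, -4/3, -32/15)

Apply the Gram-Schmidt recurrence
  u_1 = v_1
  u_i = v_i − Σ_{j<i} ((v_i · u_j) / (u_j · u_j)) · u_j.

Step by step this gives:
  u_1 = (1, 3, -2)
  u_2 = (17/7, -5/7, 1/7)
  u_3 = (-4/15, -4/3, -32/15)

Orthogonality check:
  u_2 · u_1 = 0 (should be 0)
  u_3 · u_1 = 0 (should be 0)
  u_3 · u_2 = 0 (should be 0)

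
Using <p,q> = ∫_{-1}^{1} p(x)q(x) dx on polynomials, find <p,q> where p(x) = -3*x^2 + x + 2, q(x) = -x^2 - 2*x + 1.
<p,q> = 8/15

Expand the product: p(x)·q(x) = 3*x^4 + 5*x^3 - 7*x^2 - 3*x + 2.
∫_{-1}^{1} of each monomial x^k gives [2/(k+1) if k even, 0 if k odd]. Integrating term-by-term (or equivalently evaluating the antiderivative F(x) = 3*x^5/5 + 5*x^4/4 - 7*x^3/3 - 3*x^2/2 + 2*x at the endpoints):
  F(1) − F(−1) = 1/60 − (-31/60) = 8/15.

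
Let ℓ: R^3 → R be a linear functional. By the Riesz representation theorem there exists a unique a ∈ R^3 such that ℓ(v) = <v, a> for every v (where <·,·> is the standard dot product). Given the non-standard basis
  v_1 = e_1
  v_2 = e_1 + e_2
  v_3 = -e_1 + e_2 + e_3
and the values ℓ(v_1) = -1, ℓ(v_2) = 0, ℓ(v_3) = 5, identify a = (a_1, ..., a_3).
a = (-1, 1, 3)

Write a = (a_1, ..., a_3) in the standard basis. For each basis vector v_i, ℓ(v_i) = <v_i, a> is a linear equation in the a_j's. Collect the n equations into a matrix system V a = ℓ, where row i of V is v_i (expressed in the standard basis). Since V is invertible (lower-triangular with 1s on the diagonal, up to permutation), solve by back-substitution:
  V =
[[1, 0, 0],
 [1, 1, 0],
 [-1, 1, 1]]
  V a = (-1, 0, 5)
Solving gives a = (-1, 1, 3).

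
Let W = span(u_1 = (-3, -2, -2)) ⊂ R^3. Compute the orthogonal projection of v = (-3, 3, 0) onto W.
proj_W(v) = (-9/17, -6/17, -6/17)

Set up U = [u_1 | ... | u_1] ∈ R^(3×1). The projector onto W = col(U) is P = U (U^T U)^(-1) U^T.
Compute U^T U =
  [17],
and U^T v = (3).
Solve U^T U · c = U^T v for the coefficients: c = (3/17). The projection is proj_W(v) = U c.
Check: (v - proj_W(v)) · u_1 = 0  (should be 0).
Result: proj_W(v) = (-9/17, -6/17, -6/17).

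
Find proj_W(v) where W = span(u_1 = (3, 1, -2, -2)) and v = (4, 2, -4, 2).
proj_W(v) = (3, 1, -2, -2)

Set up U = [u_1 | ... | u_1] ∈ R^(4×1). The projector onto W = col(U) is P = U (U^T U)^(-1) U^T.
Compute U^T U =
  [18],
and U^T v = (18).
Solve U^T U · c = U^T v for the coefficients: c = (1). The projection is proj_W(v) = U c.
Check: (v - proj_W(v)) · u_1 = 0  (should be 0).
Result: proj_W(v) = (3, 1, -2, -2).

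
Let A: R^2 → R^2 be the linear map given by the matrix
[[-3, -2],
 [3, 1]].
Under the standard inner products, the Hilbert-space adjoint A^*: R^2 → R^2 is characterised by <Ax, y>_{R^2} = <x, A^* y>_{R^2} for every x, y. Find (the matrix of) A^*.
A^* = A^T =
[[-3, 3],
 [-2, 1]]

For real matrices with standard dot products, the defining identity <Ax, y> = <x, A^* y> gives (Ax)^T y = x^T (A^*) y, i.e. x^T A^T y = x^T (A^*) y. Since this holds for all x, y, we must have A^* = A^T. Therefore
A^* =
[[-3, 3],
 [-2, 1]].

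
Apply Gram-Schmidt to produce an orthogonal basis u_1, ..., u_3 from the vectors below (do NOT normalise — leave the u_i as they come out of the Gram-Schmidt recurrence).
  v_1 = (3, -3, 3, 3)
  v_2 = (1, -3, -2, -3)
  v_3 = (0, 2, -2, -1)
Orthogonal basis:
  u_1 = (3, -3, 3, 3)
  u_2 = (5/4, -13/4, -7/4, -11/4)
  u_3 = (115/91, 5/7, -10/13, 20/91)

Apply the Gram-Schmidt recurrence
  u_1 = v_1
  u_i = v_i − Σ_{j<i} ((v_i · u_j) / (u_j · u_j)) · u_j.

Step by step this gives:
  u_1 = (3, -3, 3, 3)
  u_2 = (5/4, -13/4, -7/4, -11/4)
  u_3 = (115/91, 5/7, -10/13, 20/91)

Orthogonality check:
  u_2 · u_1 = 0 (should be 0)
  u_3 · u_1 = 0 (should be 0)
  u_3 · u_2 = 0 (should be 0)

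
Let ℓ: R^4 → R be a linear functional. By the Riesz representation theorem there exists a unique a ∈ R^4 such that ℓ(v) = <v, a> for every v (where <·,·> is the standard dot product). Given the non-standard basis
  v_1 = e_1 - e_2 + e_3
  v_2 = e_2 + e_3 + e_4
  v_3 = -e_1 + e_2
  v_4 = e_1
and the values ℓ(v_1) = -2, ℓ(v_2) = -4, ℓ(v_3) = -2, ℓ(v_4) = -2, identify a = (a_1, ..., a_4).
a = (-2, -4, -4, 4)

Write a = (a_1, ..., a_4) in the standard basis. For each basis vector v_i, ℓ(v_i) = <v_i, a> is a linear equation in the a_j's. Collect the n equations into a matrix system V a = ℓ, where row i of V is v_i (expressed in the standard basis). Since V is invertible (lower-triangular with 1s on the diagonal, up to permutation), solve by back-substitution:
  V =
[[1, -1, 1, 0],
 [0, 1, 1, 1],
 [-1, 1, 0, 0],
 [1, 0, 0, 0]]
  V a = (-2, -4, -2, -2)
Solving gives a = (-2, -4, -4, 4).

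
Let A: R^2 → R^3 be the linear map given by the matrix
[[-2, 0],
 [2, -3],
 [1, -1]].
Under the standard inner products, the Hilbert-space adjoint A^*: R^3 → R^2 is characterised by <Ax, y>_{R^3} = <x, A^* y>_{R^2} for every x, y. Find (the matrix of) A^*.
A^* = A^T =
[[-2, 2, 1],
 [0, -3, -1]]

For real matrices with standard dot products, the defining identity <Ax, y> = <x, A^* y> gives (Ax)^T y = x^T (A^*) y, i.e. x^T A^T y = x^T (A^*) y. Since this holds for all x, y, we must have A^* = A^T. Therefore
A^* =
[[-2, 2, 1],
 [0, -3, -1]].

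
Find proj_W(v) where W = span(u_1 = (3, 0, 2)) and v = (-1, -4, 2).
proj_W(v) = (3/13, 0, 2/13)

Set up U = [u_1 | ... | u_1] ∈ R^(3×1). The projector onto W = col(U) is P = U (U^T U)^(-1) U^T.
Compute U^T U =
  [13],
and U^T v = (1).
Solve U^T U · c = U^T v for the coefficients: c = (1/13). The projection is proj_W(v) = U c.
Check: (v - proj_W(v)) · u_1 = 0  (should be 0).
Result: proj_W(v) = (3/13, 0, 2/13).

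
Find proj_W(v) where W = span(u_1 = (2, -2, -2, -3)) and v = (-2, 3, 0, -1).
proj_W(v) = (-2/3, 2/3, 2/3, 1)

Set up U = [u_1 | ... | u_1] ∈ R^(4×1). The projector onto W = col(U) is P = U (U^T U)^(-1) U^T.
Compute U^T U =
  [21],
and U^T v = (-7).
Solve U^T U · c = U^T v for the coefficients: c = (-1/3). The projection is proj_W(v) = U c.
Check: (v - proj_W(v)) · u_1 = 0  (should be 0).
Result: proj_W(v) = (-2/3, 2/3, 2/3, 1).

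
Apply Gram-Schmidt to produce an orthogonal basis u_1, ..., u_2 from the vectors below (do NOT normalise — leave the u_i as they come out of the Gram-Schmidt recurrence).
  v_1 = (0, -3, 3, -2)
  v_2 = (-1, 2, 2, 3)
Orthogonal basis:
  u_1 = (0, -3, 3, -2)
  u_2 = (-1, 13/11, 31/11, 27/11)

Apply the Gram-Schmidt recurrence
  u_1 = v_1
  u_i = v_i − Σ_{j<i} ((v_i · u_j) / (u_j · u_j)) · u_j.

Step by step this gives:
  u_1 = (0, -3, 3, -2)
  u_2 = (-1, 13/11, 31/11, 27/11)

Orthogonality check:
  u_2 · u_1 = 0 (should be 0)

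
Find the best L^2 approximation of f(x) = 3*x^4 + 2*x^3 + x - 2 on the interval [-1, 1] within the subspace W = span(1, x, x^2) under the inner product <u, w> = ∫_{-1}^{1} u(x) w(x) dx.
g(x) = 18*x^2/7 + 11*x/5 - 79/35

The best approximation g ∈ W is the orthogonal projection of f onto W. Writing g = a_0 + a_1 x + a_2 x^2, the coefficients solve the normal equations G · a = b where
  G_{ij} = <φ_i, φ_j> and b_i = <f, φ_i>, with φ_0 = 1, φ_1 = x, φ_2 = x^2.
G =
  [2, 0, 2/3]
  [0, 2/3, 0]
  [2/3, 0, 2/5],
b = (-14/5, 22/15, -10/21).
Solving gives a_0 = -79/35, a_1 = 11/5, a_2 = 18/7, so
  g(x) = 18*x^2/7 + 11*x/5 - 79/35.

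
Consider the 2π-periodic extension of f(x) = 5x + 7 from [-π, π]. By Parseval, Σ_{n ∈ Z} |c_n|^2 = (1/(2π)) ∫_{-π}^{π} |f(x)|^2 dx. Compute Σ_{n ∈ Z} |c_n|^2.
Σ |c_n|^2 = 25π^2/3 + 49

Expand and integrate term by term over [-π, π]:
  ∫ (5x)^2 dx = 25·(2π^3/3); ∫ 2·5·(7)·x dx = 0 (odd integrand); ∫ 7^2 dx = 49·2π.
So (1/(2π)) ∫_{-π}^{π} (5x + 7)^2 dx = 25π^2/3 + 49 = 25π^2/3 + 49.
Parseval ⇒ Σ |c_n|^2 = 25π^2/3 + 49.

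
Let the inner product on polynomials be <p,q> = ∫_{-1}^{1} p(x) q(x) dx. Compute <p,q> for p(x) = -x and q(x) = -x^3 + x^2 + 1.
<p,q> = 2/5

Expand the product: p(x)·q(x) = x^4 - x^3 - x.
∫_{-1}^{1} of each monomial x^k gives [2/(k+1) if k even, 0 if k odd]. Integrating term-by-term (or equivalently evaluating the antiderivative F(x) = x^5/5 - x^4/4 - x^2/2 at the endpoints):
  F(1) − F(−1) = -11/20 − (-19/20) = 2/5.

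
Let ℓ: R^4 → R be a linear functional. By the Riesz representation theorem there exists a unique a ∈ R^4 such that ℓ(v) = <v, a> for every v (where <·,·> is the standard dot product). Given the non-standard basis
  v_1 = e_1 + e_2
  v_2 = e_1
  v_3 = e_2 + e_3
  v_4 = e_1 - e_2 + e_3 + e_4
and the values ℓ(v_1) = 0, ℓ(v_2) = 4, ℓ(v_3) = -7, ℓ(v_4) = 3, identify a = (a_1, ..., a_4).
a = (4, -4, -3, -2)

Write a = (a_1, ..., a_4) in the standard basis. For each basis vector v_i, ℓ(v_i) = <v_i, a> is a linear equation in the a_j's. Collect the n equations into a matrix system V a = ℓ, where row i of V is v_i (expressed in the standard basis). Since V is invertible (lower-triangular with 1s on the diagonal, up to permutation), solve by back-substitution:
  V =
[[1, 1, 0, 0],
 [1, 0, 0, 0],
 [0, 1, 1, 0],
 [1, -1, 1, 1]]
  V a = (0, 4, -7, 3)
Solving gives a = (4, -4, -3, -2).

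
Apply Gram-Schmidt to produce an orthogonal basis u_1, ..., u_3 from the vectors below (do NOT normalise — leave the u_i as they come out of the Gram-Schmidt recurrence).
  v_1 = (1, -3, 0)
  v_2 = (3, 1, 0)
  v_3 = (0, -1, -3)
Orthogonal basis:
  u_1 = (1, -3, 0)
  u_2 = (3, 1, 0)
  u_3 = (0, 0, -3)

Apply the Gram-Schmidt recurrence
  u_1 = v_1
  u_i = v_i − Σ_{j<i} ((v_i · u_j) / (u_j · u_j)) · u_j.

Step by step this gives:
  u_1 = (1, -3, 0)
  u_2 = (3, 1, 0)
  u_3 = (0, 0, -3)

Orthogonality check:
  u_2 · u_1 = 0 (should be 0)
  u_3 · u_1 = 0 (should be 0)
  u_3 · u_2 = 0 (should be 0)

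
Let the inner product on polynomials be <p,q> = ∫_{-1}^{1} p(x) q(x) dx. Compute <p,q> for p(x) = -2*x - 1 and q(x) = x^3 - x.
<p,q> = 8/15

Expand the product: p(x)·q(x) = -2*x^4 - x^3 + 2*x^2 + x.
∫_{-1}^{1} of each monomial x^k gives [2/(k+1) if k even, 0 if k odd]. Integrating term-by-term (or equivalently evaluating the antiderivative F(x) = -2*x^5/5 - x^4/4 + 2*x^3/3 + x^2/2 at the endpoints):
  F(1) − F(−1) = 31/60 − (-1/60) = 8/15.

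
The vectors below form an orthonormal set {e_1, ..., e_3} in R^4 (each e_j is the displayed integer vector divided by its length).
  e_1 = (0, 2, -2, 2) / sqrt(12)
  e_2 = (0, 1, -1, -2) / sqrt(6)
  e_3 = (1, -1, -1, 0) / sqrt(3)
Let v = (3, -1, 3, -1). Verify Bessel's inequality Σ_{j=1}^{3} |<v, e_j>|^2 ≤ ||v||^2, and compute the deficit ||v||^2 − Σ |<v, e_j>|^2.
Σ |<v, e_j>|^2 = 28/3; ||v||^2 = 20; deficit = 32/3

Write each e_j = u_j / sqrt(<u_j, u_j>) where u_j is the displayed integer vector. Then <v, e_j> = <v, u_j> / sqrt(<u_j, u_j>), so |<v, e_j>|^2 = <v, u_j>^2 / <u_j, u_j>.
Coefficients: <v, e_1> = -10/sqrt(12), <v, e_2> = -2/sqrt(6), <v, e_3> = 1/sqrt(3).
Square and sum: Σ |<v, e_j>|^2 = 28/3.
Compute ||v||^2 = v·v = 20.
Deficit = 20 − 28/3 = 32/3 ≥ 0, confirming Bessel's inequality. (The deficit equals ||v − Σ <v,e_j> e_j||^2, the squared distance from v to span{e_j}.)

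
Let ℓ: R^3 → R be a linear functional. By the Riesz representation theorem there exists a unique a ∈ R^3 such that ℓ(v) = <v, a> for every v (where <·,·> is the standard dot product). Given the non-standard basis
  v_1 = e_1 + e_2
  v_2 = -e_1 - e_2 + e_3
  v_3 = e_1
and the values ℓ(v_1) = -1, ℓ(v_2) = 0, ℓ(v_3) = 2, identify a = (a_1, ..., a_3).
a = (2, -3, -1)

Write a = (a_1, ..., a_3) in the standard basis. For each basis vector v_i, ℓ(v_i) = <v_i, a> is a linear equation in the a_j's. Collect the n equations into a matrix system V a = ℓ, where row i of V is v_i (expressed in the standard basis). Since V is invertible (lower-triangular with 1s on the diagonal, up to permutation), solve by back-substitution:
  V =
[[1, 1, 0],
 [-1, -1, 1],
 [1, 0, 0]]
  V a = (-1, 0, 2)
Solving gives a = (2, -3, -1).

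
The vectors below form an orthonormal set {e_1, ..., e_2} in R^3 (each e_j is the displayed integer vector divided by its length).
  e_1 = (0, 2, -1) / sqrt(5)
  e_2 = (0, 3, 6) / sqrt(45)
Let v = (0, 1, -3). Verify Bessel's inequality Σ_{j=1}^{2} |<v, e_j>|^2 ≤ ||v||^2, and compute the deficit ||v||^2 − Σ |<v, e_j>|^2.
Σ |<v, e_j>|^2 = 10; ||v||^2 = 10; deficit = 0

Write each e_j = u_j / sqrt(<u_j, u_j>) where u_j is the displayed integer vector. Then <v, e_j> = <v, u_j> / sqrt(<u_j, u_j>), so |<v, e_j>|^2 = <v, u_j>^2 / <u_j, u_j>.
Coefficients: <v, e_1> = 5/sqrt(5), <v, e_2> = -15/sqrt(45).
Square and sum: Σ |<v, e_j>|^2 = 10.
Compute ||v||^2 = v·v = 10.
Deficit = 10 − 10 = 0 ≥ 0, confirming Bessel's inequality. (The deficit equals ||v − Σ <v,e_j> e_j||^2, the squared distance from v to span{e_j}.)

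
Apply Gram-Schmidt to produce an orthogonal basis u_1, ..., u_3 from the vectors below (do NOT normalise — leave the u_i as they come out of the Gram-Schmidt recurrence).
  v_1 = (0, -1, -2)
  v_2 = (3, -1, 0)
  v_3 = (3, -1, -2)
Orthogonal basis:
  u_1 = (0, -1, -2)
  u_2 = (3, -4/5, 2/5)
  u_3 = (12/49, 36/49, -18/49)

Apply the Gram-Schmidt recurrence
  u_1 = v_1
  u_i = v_i − Σ_{j<i} ((v_i · u_j) / (u_j · u_j)) · u_j.

Step by step this gives:
  u_1 = (0, -1, -2)
  u_2 = (3, -4/5, 2/5)
  u_3 = (12/49, 36/49, -18/49)

Orthogonality check:
  u_2 · u_1 = 0 (should be 0)
  u_3 · u_1 = 0 (should be 0)
  u_3 · u_2 = 0 (should be 0)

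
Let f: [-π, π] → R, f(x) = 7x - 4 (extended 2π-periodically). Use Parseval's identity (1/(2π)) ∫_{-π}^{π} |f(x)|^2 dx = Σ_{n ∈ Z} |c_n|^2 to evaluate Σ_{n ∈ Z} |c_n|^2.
Σ |c_n|^2 = 49π^2/3 + 16

Expand and integrate term by term over [-π, π]:
  ∫ (7x)^2 dx = 49·(2π^3/3); ∫ 2·7·(-4)·x dx = 0 (odd integrand); ∫ (-4)^2 dx = 16·2π.
So (1/(2π)) ∫_{-π}^{π} (7x - 4)^2 dx = 49π^2/3 + 16 = 49π^2/3 + 16.
Parseval ⇒ Σ |c_n|^2 = 49π^2/3 + 16.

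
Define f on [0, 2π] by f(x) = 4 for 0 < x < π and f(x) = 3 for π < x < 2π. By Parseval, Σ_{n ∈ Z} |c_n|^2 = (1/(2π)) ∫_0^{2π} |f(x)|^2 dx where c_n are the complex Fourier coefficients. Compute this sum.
Σ |c_n|^2 = 25/2

Parseval equates the L^2 energy of f (normalised by 1/(2π)) with the ℓ^2 sum of its Fourier coefficients: (1/(2π)) ∫_0^{2π} |f|^2 = Σ |c_n|^2.
Compute the left side: (1/(2π)) [∫_0^π 4^2 dx + ∫_π^{2π} 3^2 dx] = (1/(2π)) · (16π + 9π) = (16 + 9)/2 = 25/2.
So Σ_{n ∈ Z} |c_n|^2 = 25/2.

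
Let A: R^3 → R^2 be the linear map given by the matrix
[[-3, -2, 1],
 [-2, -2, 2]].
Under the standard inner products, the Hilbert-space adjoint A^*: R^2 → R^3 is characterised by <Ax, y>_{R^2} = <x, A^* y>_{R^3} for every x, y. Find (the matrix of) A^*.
A^* = A^T =
[[-3, -2],
 [-2, -2],
 [1, 2]]

For real matrices with standard dot products, the defining identity <Ax, y> = <x, A^* y> gives (Ax)^T y = x^T (A^*) y, i.e. x^T A^T y = x^T (A^*) y. Since this holds for all x, y, we must have A^* = A^T. Therefore
A^* =
[[-3, -2],
 [-2, -2],
 [1, 2]].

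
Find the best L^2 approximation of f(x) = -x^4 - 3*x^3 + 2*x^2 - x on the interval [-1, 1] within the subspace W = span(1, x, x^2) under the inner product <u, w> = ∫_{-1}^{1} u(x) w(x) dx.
g(x) = 8*x^2/7 - 14*x/5 + 3/35

The best approximation g ∈ W is the orthogonal projection of f onto W. Writing g = a_0 + a_1 x + a_2 x^2, the coefficients solve the normal equations G · a = b where
  G_{ij} = <φ_i, φ_j> and b_i = <f, φ_i>, with φ_0 = 1, φ_1 = x, φ_2 = x^2.
G =
  [2, 0, 2/3]
  [0, 2/3, 0]
  [2/3, 0, 2/5],
b = (14/15, -28/15, 18/35).
Solving gives a_0 = 3/35, a_1 = -14/5, a_2 = 8/7, so
  g(x) = 8*x^2/7 - 14*x/5 + 3/35.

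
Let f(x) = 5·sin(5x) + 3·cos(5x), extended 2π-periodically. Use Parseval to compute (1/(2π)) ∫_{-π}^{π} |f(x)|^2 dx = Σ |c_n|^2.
Σ |c_n|^2 = 17

Expand |f|^2 and use orthogonality of {sin(nx), cos(mx)} on [-π, π]:
  ∫_{-π}^{π} sin(nx)^2 dx = π, ∫ cos(mx)^2 dx = π, and cross terms integrate to 0.
So ∫_{-π}^{π} f(x)^2 dx = 5^2 · π + 3^2 · π = (25 + 9)π.
Divide by 2π: (25 + 9)/2 = 17.
By Parseval, this equals Σ |c_n|^2.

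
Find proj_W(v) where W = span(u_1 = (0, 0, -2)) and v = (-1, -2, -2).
proj_W(v) = (0, 0, -2)

Set up U = [u_1 | ... | u_1] ∈ R^(3×1). The projector onto W = col(U) is P = U (U^T U)^(-1) U^T.
Compute U^T U =
  [4],
and U^T v = (4).
Solve U^T U · c = U^T v for the coefficients: c = (1). The projection is proj_W(v) = U c.
Check: (v - proj_W(v)) · u_1 = 0  (should be 0).
Result: proj_W(v) = (0, 0, -2).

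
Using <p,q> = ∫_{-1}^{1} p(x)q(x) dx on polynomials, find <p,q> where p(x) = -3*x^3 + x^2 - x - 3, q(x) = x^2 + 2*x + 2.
<p,q> = -16

Expand the product: p(x)·q(x) = -3*x^5 - 5*x^4 - 5*x^3 - 3*x^2 - 8*x - 6.
∫_{-1}^{1} of each monomial x^k gives [2/(k+1) if k even, 0 if k odd]. Integrating term-by-term (or equivalently evaluating the antiderivative F(x) = -x^6/2 - x^5 - 5*x^4/4 - x^3 - 4*x^2 - 6*x at the endpoints):
  F(1) − F(−1) = -55/4 − (9/4) = -16.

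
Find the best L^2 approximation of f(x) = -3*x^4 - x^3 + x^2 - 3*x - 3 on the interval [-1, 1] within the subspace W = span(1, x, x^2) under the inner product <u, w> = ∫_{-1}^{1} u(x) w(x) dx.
g(x) = -11*x^2/7 - 18*x/5 - 96/35

The best approximation g ∈ W is the orthogonal projection of f onto W. Writing g = a_0 + a_1 x + a_2 x^2, the coefficients solve the normal equations G · a = b where
  G_{ij} = <φ_i, φ_j> and b_i = <f, φ_i>, with φ_0 = 1, φ_1 = x, φ_2 = x^2.
G =
  [2, 0, 2/3]
  [0, 2/3, 0]
  [2/3, 0, 2/5],
b = (-98/15, -12/5, -86/35).
Solving gives a_0 = -96/35, a_1 = -18/5, a_2 = -11/7, so
  g(x) = -11*x^2/7 - 18*x/5 - 96/35.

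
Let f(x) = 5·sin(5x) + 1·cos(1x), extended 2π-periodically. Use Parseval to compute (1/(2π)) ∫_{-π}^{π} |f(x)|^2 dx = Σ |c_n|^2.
Σ |c_n|^2 = 13

Expand |f|^2 and use orthogonality of {sin(nx), cos(mx)} on [-π, π]:
  ∫_{-π}^{π} sin(nx)^2 dx = π, ∫ cos(mx)^2 dx = π, and cross terms integrate to 0.
So ∫_{-π}^{π} f(x)^2 dx = 5^2 · π + 1^2 · π = (25 + 1)π.
Divide by 2π: (25 + 1)/2 = 13.
By Parseval, this equals Σ |c_n|^2.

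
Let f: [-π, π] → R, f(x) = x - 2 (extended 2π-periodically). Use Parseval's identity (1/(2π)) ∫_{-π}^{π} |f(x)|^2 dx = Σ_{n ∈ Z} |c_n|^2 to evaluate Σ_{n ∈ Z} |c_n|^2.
Σ |c_n|^2 = π^2/3 + 4

Expand and integrate term by term over [-π, π]:
  ∫ (x)^2 dx = 1·(2π^3/3); ∫ 2·1·(-2)·x dx = 0 (odd integrand); ∫ (-2)^2 dx = 4·2π.
So (1/(2π)) ∫_{-π}^{π} (x - 2)^2 dx = 1π^2/3 + 4 = π^2/3 + 4.
Parseval ⇒ Σ |c_n|^2 = π^2/3 + 4.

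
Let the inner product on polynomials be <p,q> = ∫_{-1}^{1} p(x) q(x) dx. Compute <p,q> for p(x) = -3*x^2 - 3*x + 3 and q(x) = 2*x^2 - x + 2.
<p,q> = 58/5

Expand the product: p(x)·q(x) = -6*x^4 - 3*x^3 + 3*x^2 - 9*x + 6.
∫_{-1}^{1} of each monomial x^k gives [2/(k+1) if k even, 0 if k odd]. Integrating term-by-term (or equivalently evaluating the antiderivative F(x) = -6*x^5/5 - 3*x^4/4 + x^3 - 9*x^2/2 + 6*x at the endpoints):
  F(1) − F(−1) = 11/20 − (-221/20) = 58/5.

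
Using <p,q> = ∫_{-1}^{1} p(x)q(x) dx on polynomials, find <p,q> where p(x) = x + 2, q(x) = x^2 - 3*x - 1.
<p,q> = -14/3

Expand the product: p(x)·q(x) = x^3 - x^2 - 7*x - 2.
∫_{-1}^{1} of each monomial x^k gives [2/(k+1) if k even, 0 if k odd]. Integrating term-by-term (or equivalently evaluating the antiderivative F(x) = x^4/4 - x^3/3 - 7*x^2/2 - 2*x at the endpoints):
  F(1) − F(−1) = -67/12 − (-11/12) = -14/3.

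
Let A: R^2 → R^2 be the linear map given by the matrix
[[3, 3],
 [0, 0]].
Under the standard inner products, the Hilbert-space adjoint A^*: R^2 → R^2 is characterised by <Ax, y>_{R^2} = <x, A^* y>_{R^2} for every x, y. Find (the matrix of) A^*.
A^* = A^T =
[[3, 0],
 [3, 0]]

For real matrices with standard dot products, the defining identity <Ax, y> = <x, A^* y> gives (Ax)^T y = x^T (A^*) y, i.e. x^T A^T y = x^T (A^*) y. Since this holds for all x, y, we must have A^* = A^T. Therefore
A^* =
[[3, 0],
 [3, 0]].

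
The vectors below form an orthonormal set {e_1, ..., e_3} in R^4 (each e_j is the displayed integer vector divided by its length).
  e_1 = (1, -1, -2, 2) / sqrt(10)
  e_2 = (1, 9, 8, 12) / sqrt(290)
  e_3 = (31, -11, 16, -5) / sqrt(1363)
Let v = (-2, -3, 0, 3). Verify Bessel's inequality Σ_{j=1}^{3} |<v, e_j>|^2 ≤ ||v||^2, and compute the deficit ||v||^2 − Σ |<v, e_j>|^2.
Σ |<v, e_j>|^2 = 305/47; ||v||^2 = 22; deficit = 729/47

Write each e_j = u_j / sqrt(<u_j, u_j>) where u_j is the displayed integer vector. Then <v, e_j> = <v, u_j> / sqrt(<u_j, u_j>), so |<v, e_j>|^2 = <v, u_j>^2 / <u_j, u_j>.
Coefficients: <v, e_1> = 7/sqrt(10), <v, e_2> = 7/sqrt(290), <v, e_3> = -44/sqrt(1363).
Square and sum: Σ |<v, e_j>|^2 = 305/47.
Compute ||v||^2 = v·v = 22.
Deficit = 22 − 305/47 = 729/47 ≥ 0, confirming Bessel's inequality. (The deficit equals ||v − Σ <v,e_j> e_j||^2, the squared distance from v to span{e_j}.)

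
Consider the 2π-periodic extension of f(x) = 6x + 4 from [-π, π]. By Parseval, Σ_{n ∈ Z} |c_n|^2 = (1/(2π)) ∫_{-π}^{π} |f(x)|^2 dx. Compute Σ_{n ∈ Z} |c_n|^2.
Σ |c_n|^2 = 12π^2 + 16

Expand and integrate term by term over [-π, π]:
  ∫ (6x)^2 dx = 36·(2π^3/3); ∫ 2·6·(4)·x dx = 0 (odd integrand); ∫ 4^2 dx = 16·2π.
So (1/(2π)) ∫_{-π}^{π} (6x + 4)^2 dx = 36π^2/3 + 16 = 12π^2 + 16.
Parseval ⇒ Σ |c_n|^2 = 12π^2 + 16.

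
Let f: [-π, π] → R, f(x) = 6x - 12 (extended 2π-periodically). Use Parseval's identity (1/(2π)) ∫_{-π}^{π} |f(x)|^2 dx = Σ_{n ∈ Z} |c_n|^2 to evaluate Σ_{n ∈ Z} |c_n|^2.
Σ |c_n|^2 = 12π^2 + 144

Expand and integrate term by term over [-π, π]:
  ∫ (6x)^2 dx = 36·(2π^3/3); ∫ 2·6·(-12)·x dx = 0 (odd integrand); ∫ (-12)^2 dx = 144·2π.
So (1/(2π)) ∫_{-π}^{π} (6x - 12)^2 dx = 36π^2/3 + 144 = 12π^2 + 144.
Parseval ⇒ Σ |c_n|^2 = 12π^2 + 144.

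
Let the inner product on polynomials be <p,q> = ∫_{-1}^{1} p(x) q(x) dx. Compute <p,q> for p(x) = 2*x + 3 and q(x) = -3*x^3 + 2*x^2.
<p,q> = 8/5

Expand the product: p(x)·q(x) = -6*x^4 - 5*x^3 + 6*x^2.
∫_{-1}^{1} of each monomial x^k gives [2/(k+1) if k even, 0 if k odd]. Integrating term-by-term (or equivalently evaluating the antiderivative F(x) = -6*x^5/5 - 5*x^4/4 + 2*x^3 at the endpoints):
  F(1) − F(−1) = -9/20 − (-41/20) = 8/5.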